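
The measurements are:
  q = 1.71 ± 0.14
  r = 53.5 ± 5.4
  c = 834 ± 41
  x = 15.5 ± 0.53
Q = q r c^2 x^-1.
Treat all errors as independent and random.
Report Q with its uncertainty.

(4.11 ± 0.684) × 10^6

Since Q is a product/quotient, work with relative uncertainties:
  (1·δq/q)² = (1×0.0819)² = 0.00670;  (1·δr/r)² = (1×0.101)² = 0.0102;  (2·δc/c)² = (2×0.0492)² = 0.00967;  (-1·δx/x)² = (-1×0.0342)² = 0.00117
δQ/Q = √(0.0277) = 0.167
Q = 4.11e+06, so δQ = 0.167 × 4.11e+06 = 6.84e+05.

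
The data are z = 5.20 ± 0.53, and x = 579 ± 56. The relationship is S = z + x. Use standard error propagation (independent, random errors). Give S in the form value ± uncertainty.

584 ± 56.0

Sums and differences: (δS)² = Σ (cᵢ δxᵢ)².
  (δz)² = 0.281;  (δx)² = 3140
δS = √(3140) = 56.0
S = 584.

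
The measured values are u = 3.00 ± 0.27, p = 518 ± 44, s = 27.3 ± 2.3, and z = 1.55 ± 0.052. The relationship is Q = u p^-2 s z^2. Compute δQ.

Products/powers → add relative errors in quadrature, weighted by exponent:
  (1·δu/u)² = (1×0.0900)² = 0.00810;  (-2·δp/p)² = (-2×0.0849)² = 0.0289;  (1·δs/s)² = (1×0.0842)² = 0.00710;  (2·δz/z)² = (2×0.0335)² = 0.00450
δQ/Q = √(0.0486) = 0.220
Q = 0.000733, so δQ = 0.220 × 0.000733 = 0.000162.

0.000162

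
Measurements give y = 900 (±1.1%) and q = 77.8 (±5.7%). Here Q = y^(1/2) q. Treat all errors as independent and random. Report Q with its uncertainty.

Q is a product of powers, so relative uncertainties combine in quadrature:
  (½·δy/y)² = (0.5×0.0110)² = 3.03e-05;  (1·δq/q)² = (1×0.0570)² = 0.00325
δQ/Q = √(0.00328) = 0.0573
Q = 2330, so δQ = 0.0573 × 2330 = 134.

2330 ± 134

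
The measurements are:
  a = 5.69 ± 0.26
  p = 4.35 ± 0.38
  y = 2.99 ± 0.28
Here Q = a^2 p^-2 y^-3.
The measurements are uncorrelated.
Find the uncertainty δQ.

Products/powers → add relative errors in quadrature, weighted by exponent:
  (2·δa/a)² = (2×0.0457)² = 0.00835;  (-2·δp/p)² = (-2×0.0874)² = 0.0305;  (-3·δy/y)² = (-3×0.0936)² = 0.0789
δQ/Q = √(0.118) = 0.343
Q = 0.0640, so δQ = 0.343 × 0.0640 = 0.0220.

0.0220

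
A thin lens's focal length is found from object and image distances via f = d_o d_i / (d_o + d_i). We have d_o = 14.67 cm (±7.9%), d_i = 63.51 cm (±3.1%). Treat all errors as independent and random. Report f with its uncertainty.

∂f/∂d_o = (d_i/(d_o+d_i))² = 0.660;  ∂f/∂d_i = (d_o/(d_o+d_i))² = 0.0352
δf = √((∂f/∂d_o · δd_o)² + (∂f/∂d_i · δd_i)²) = √(0.585 + 0.00481) = 0.768 cm
f = 11.92 cm.

11.92 ± 0.768 cm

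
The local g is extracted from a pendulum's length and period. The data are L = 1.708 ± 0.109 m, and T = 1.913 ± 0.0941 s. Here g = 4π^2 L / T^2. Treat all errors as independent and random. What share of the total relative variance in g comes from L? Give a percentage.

(δg/g)² = (1·δL/L)² + (-2·δT/T)²
  L term: (1×0.0638)² = 0.00407
  T term: (-2×0.0492)² = 0.00968
Total = 0.0138. Share from L = 0.00407/0.0138 = 0.296.

29.6%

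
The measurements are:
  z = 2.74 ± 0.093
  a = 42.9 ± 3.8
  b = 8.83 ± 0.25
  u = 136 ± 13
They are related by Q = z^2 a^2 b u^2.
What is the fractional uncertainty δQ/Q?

0.271

For a monomial Q ∝ z^2, a^2, b, u^2, fractional errors add in quadrature:
  (2·δz/z)² = (2×0.0339)² = 0.00461;  (2·δa/a)² = (2×0.0886)² = 0.0314;  (1·δb/b)² = (1×0.0283)² = 0.000802;  (2·δu/u)² = (2×0.0956)² = 0.0365
δQ/Q = √(0.0733) = 0.271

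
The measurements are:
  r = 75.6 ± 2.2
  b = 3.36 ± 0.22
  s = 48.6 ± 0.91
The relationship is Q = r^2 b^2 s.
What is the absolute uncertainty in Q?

4.53e+05

For a monomial Q ∝ r^2, b^2, s, fractional errors add in quadrature:
  (2·δr/r)² = (2×0.0291)² = 0.00339;  (2·δb/b)² = (2×0.0655)² = 0.0171;  (1·δs/s)² = (1×0.0187)² = 0.000351
δQ/Q = √(0.0209) = 0.145
Q = 3.14e+06, so δQ = 0.145 × 3.14e+06 = 4.53e+05.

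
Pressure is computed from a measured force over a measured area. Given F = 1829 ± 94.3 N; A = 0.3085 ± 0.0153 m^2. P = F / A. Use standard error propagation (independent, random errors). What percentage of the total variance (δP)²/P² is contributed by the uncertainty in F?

(δP/P)² = (1·δF/F)² + (-1·δA/A)²
  F term: (1×0.0516)² = 0.00266
  A term: (-1×0.0496)² = 0.00246
Total = 0.00512. Share from F = 0.00266/0.00512 = 0.519.

51.9%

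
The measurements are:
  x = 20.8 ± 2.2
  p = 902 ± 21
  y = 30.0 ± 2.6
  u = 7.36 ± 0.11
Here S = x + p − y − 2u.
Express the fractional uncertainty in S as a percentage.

2.42%

S is a linear combination, so absolute uncertainties add in quadrature:
  (δx)² = 4.84;  (δp)² = 441;  (δy)² = 6.76;  (2·δu)² = 0.0484
δS = √(453) = 21.3
S = 878, so δS/S = 21.3/878 = 0.0242.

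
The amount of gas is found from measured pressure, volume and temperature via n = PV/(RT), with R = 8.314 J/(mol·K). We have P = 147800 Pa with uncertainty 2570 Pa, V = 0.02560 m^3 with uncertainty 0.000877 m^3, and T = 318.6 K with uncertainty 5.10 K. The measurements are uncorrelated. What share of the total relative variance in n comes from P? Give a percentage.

17.5%

(δn/n)² = (1·δP/P)² + (1·δV/V)² + (-1·δT/T)²
  P term: (1×0.0174)² = 0.000302
  V term: (1×0.0343)² = 0.00117
  T term: (-1×0.0160)² = 0.000256
Total = 0.00173. Share from P = 0.000302/0.00173 = 0.175.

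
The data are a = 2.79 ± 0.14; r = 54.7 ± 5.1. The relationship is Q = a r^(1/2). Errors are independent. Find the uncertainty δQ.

For a monomial Q ∝ a, r^(1/2), fractional errors add in quadrature:
  (1·δa/a)² = (1×0.0502)² = 0.00252;  (½·δr/r)² = (0.5×0.0932)² = 0.00217
δQ/Q = √(0.00469) = 0.0685
Q = 20.6, so δQ = 0.0685 × 20.6 = 1.41.

1.41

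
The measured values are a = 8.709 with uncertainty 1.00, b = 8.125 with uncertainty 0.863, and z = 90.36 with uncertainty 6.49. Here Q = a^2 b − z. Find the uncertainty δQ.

156

Let p = a^2·b = 616.3. δp/p = √((2·δa/a)² + (1·δb/b)²) = √(0.0527 + 0.0113) = 0.253, so δp = 156.
Q = p − z: δQ = √(δp² + δz²) = √(24300 + 42.1) = 156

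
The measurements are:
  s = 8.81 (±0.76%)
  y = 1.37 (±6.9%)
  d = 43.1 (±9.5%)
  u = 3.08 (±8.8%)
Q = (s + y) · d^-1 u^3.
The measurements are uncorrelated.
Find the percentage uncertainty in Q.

Let w = s + y = 10.2. δw = √(δs² + δy²) = √(0.00448 + 0.00894) = 0.116, so δw/w = 0.0114.
Q is then a monomial in w, d, u:
δQ/Q = √((δw/w)² + (-1·δd/d)² + (3·δu/u)²) = √(0.000129 + 0.00903 + 0.0697) = 0.281

28.1%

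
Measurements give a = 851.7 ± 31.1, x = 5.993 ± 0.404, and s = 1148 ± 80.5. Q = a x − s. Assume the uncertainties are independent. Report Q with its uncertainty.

3956 ± 400

Let p = a·x = 5104. δp/p = √((1·δa/a)² + (1·δx/x)²) = √(0.00133 + 0.00454) = 0.0767, so δp = 391.
Q = p − s: δQ = √(δp² + δs²) = √(1.53e+05 + 6480) = 400
Q = 3956.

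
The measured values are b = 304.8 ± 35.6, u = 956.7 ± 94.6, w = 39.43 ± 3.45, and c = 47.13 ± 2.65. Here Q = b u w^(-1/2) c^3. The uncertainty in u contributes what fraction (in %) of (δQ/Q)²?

(δQ/Q)² = (1·δb/b)² + (1·δu/u)² + (−½·δw/w)² + (3·δc/c)²
  b term: (1×0.117)² = 0.0136
  u term: (1×0.0989)² = 0.00978
  w term: (-0.5×0.0875)² = 0.00191
  c term: (3×0.0562)² = 0.0285
Total = 0.0538. Share from u = 0.00978/0.0538 = 0.182.

18.2%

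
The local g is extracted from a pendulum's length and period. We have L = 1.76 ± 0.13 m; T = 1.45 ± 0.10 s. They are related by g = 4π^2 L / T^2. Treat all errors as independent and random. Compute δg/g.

0.156

Products/powers → add relative errors in quadrature, weighted by exponent:
  (1·δL/L)² = (1×0.0739)² = 0.00546;  (-2·δT/T)² = (-2×0.0690)² = 0.0190
δg/g = √(0.0245) = 0.156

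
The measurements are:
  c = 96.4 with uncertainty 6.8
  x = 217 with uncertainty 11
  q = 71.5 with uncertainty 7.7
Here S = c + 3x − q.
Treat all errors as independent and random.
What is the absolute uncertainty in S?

34.6

For a sum/difference, combine absolute errors in quadrature:
  (δc)² = 46.2;  (3·δx)² = 1090;  (δq)² = 59.3
δS = √(1190) = 34.6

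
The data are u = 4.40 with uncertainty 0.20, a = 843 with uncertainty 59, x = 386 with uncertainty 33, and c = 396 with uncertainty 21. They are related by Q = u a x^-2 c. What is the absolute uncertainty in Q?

1.95

Since Q is a product/quotient, work with relative uncertainties:
  (1·δu/u)² = (1×0.0455)² = 0.00207;  (1·δa/a)² = (1×0.0700)² = 0.00490;  (-2·δx/x)² = (-2×0.0855)² = 0.0292;  (1·δc/c)² = (1×0.0530)² = 0.00281
δQ/Q = √(0.0390) = 0.198
Q = 9.86, so δQ = 0.198 × 9.86 = 1.95.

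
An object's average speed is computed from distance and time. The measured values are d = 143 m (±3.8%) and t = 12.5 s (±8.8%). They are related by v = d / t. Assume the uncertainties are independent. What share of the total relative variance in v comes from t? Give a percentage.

84.3%

(δv/v)² = (1·δd/d)² + (-1·δt/t)²
  d term: (1×0.0380)² = 0.00144
  t term: (-1×0.0880)² = 0.00774
Total = 0.00919. Share from t = 0.00774/0.00919 = 0.843.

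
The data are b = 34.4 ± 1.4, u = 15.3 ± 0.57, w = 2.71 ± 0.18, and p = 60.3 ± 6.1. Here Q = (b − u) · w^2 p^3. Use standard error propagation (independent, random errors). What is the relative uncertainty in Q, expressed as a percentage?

Let h = b − u = 19.1. δh = √(δb² + δu²) = √(1.96 + 0.325) = 1.51, so δh/h = 0.0791.
Q is then a monomial in h, w, p:
δQ/Q = √((δh/h)² + (2·δw/w)² + (3·δp/p)²) = √(0.00626 + 0.0176 + 0.0921) = 0.341

34.1%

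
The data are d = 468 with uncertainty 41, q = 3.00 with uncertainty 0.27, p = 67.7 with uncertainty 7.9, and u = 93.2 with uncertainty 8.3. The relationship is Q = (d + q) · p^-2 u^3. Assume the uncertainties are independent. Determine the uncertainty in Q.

Let w = d + q = 471. δw = √(δd² + δq²) = √(1680 + 0.0729) = 41.0, so δw/w = 0.0871.
Q is then a monomial in w, p, u:
δQ/Q = √((δw/w)² + (-2·δp/p)² + (3·δu/u)²) = √(0.00758 + 0.0545 + 0.0714) = 0.365
Q = 83200, so δQ = 0.365 × 83200 = 30400.

30400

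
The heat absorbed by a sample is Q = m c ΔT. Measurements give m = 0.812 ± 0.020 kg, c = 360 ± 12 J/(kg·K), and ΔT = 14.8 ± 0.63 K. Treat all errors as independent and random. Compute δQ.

257 J

Each factor contributes (exponent × relative error)² to (δQ/Q)²:
  (1·δm/m)² = (1×0.0246)² = 0.000607;  (1·δc/c)² = (1×0.0333)² = 0.00111;  (1·δΔT/ΔT)² = (1×0.0426)² = 0.00181
δQ/Q = √(0.00353) = 0.0594
Q = 4330 J, so δQ = 0.0594 × 4330 = 257 J.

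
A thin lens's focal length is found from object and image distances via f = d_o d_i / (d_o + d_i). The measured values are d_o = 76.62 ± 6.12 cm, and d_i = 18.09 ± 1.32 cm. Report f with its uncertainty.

∂f/∂d_o = (d_i/(d_o+d_i))² = 0.0365;  ∂f/∂d_i = (d_o/(d_o+d_i))² = 0.654
δf = √((∂f/∂d_o · δd_o)² + (∂f/∂d_i · δd_i)²) = √(0.0499 + 0.746) = 0.892 cm
f = 14.63 cm.

14.63 ± 0.892 cm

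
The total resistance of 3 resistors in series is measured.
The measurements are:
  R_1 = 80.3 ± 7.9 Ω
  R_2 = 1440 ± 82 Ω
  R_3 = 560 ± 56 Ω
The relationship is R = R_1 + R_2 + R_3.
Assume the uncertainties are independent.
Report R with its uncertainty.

For a sum/difference, combine absolute errors in quadrature:
  (δR_1)² = 62.4;  (δR_2)² = 6720;  (δR_3)² = 3140
δR = √(9920) = 99.6 Ω
R = 2080 Ω.

2080 ± 99.6 Ω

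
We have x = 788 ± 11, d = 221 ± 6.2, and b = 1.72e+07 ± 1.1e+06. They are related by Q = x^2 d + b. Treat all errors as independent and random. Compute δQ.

5.54e+06

Let p = x^2·d = 1.37e+08. δp/p = √((2·δx/x)² + (1·δd/d)²) = √(0.000779 + 0.000787) = 0.0396, so δp = 5.43e+06.
Q = p + b: δQ = √(δp² + δb²) = √(2.95e+13 + 1.21e+12) = 5.54e+06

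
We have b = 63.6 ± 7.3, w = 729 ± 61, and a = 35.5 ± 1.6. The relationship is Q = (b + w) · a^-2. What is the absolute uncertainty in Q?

Let u = b + w = 793. δu = √(δb² + δw²) = √(53.3 + 3720) = 61.4, so δu/u = 0.0775.
Q is then a monomial in u, a:
δQ/Q = √((δu/u)² + (-2·δa/a)²) = √(0.00601 + 0.00813) = 0.119
Q = 0.629, so δQ = 0.119 × 0.629 = 0.0748.

0.0748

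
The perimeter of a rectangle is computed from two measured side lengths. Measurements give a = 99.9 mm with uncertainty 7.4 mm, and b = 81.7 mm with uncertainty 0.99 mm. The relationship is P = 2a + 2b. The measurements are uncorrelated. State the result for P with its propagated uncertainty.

363 ± 14.9 mm

For a sum/difference, combine absolute errors in quadrature:
  (2·δa)² = 219;  (2·δb)² = 3.92
δP = √(223) = 14.9 mm
P = 363 mm.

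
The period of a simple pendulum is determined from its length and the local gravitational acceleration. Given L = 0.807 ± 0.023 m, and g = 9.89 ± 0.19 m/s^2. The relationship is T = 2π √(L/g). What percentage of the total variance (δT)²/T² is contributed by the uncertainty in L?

68.8%

(δT/T)² = (½·δL/L)² + (−½·δg/g)²
  L term: (0.5×0.0285)² = 0.000203
  g term: (-0.5×0.0192)² = 9.23e-05
Total = 0.000295. Share from L = 0.000203/0.000295 = 0.688.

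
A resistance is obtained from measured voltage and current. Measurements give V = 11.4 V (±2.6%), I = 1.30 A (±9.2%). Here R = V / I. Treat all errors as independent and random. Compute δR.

Each factor contributes (exponent × relative error)² to (δR/R)²:
  (1·δV/V)² = (1×0.0260)² = 0.000676;  (-1·δI/I)² = (-1×0.0920)² = 0.00846
δR/R = √(0.00914) = 0.0956
R = 8.77 Ω, so δR = 0.0956 × 8.77 = 0.838 Ω.

0.838 Ω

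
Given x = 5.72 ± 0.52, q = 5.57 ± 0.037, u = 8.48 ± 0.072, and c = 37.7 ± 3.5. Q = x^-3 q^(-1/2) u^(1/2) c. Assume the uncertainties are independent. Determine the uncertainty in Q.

0.0716

Products/powers → add relative errors in quadrature, weighted by exponent:
  (-3·δx/x)² = (-3×0.0909)² = 0.0744;  (−½·δq/q)² = (-0.5×0.00664)² = 1.1e-05;  (½·δu/u)² = (0.5×0.00849)² = 1.8e-05;  (1·δc/c)² = (1×0.0928)² = 0.00862
δQ/Q = √(0.0830) = 0.288
Q = 0.249, so δQ = 0.288 × 0.249 = 0.0716.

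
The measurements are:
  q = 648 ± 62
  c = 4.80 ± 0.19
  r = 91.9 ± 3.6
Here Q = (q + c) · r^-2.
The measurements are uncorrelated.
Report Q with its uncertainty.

0.0773 ± 0.00952

Let u = q + c = 653. δu = √(δq² + δc²) = √(3840 + 0.0361) = 62.0, so δu/u = 0.0950.
Q is then a monomial in u, r:
δQ/Q = √((δu/u)² + (-2·δr/r)²) = √(0.00902 + 0.00614) = 0.123
Q = 0.0773, so δQ = 0.123 × 0.0773 = 0.00952.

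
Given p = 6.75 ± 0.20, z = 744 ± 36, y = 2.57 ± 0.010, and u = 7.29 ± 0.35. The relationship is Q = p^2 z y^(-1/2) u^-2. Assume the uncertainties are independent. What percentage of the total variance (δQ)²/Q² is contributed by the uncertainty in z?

(δQ/Q)² = (2·δp/p)² + (1·δz/z)² + (−½·δy/y)² + (-2·δu/u)²
  p term: (2×0.0296)² = 0.00351
  z term: (1×0.0484)² = 0.00234
  y term: (-0.5×0.00389)² = 3.79e-06
  u term: (-2×0.0480)² = 0.00922
Total = 0.0151. Share from z = 0.00234/0.0151 = 0.155.

15.5%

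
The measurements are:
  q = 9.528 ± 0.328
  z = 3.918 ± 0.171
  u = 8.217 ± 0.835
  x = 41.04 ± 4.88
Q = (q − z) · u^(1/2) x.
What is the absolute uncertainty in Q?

95.8

Let w = q − z = 5.610. δw = √(δq² + δz²) = √(0.108 + 0.0292) = 0.370, so δw/w = 0.0659.
Q is then a monomial in w, u, x:
δQ/Q = √((δw/w)² + (½·δu/u)² + (1·δx/x)²) = √(0.00435 + 0.00258 + 0.0141) = 0.145
Q = 660.0, so δQ = 0.145 × 660.0 = 95.8.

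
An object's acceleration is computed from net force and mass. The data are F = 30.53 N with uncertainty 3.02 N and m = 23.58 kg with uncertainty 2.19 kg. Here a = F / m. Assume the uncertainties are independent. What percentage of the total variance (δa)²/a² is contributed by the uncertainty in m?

(δa/a)² = (1·δF/F)² + (-1·δm/m)²
  F term: (1×0.0989)² = 0.00978
  m term: (-1×0.0929)² = 0.00863
Total = 0.0184. Share from m = 0.00863/0.0184 = 0.469.

46.9%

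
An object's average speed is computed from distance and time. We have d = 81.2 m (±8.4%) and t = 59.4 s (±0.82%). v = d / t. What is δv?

0.115 m/s

Relative error in a monomial: (δv/v)² = Σ (nᵢ · δxᵢ/xᵢ)².
  (1·δd/d)² = (1×0.0840)² = 0.00706;  (-1·δt/t)² = (-1×0.00820)² = 6.72e-05
δv/v = √(0.00712) = 0.0844
v = 1.37 m/s, so δv = 0.0844 × 1.37 = 0.115 m/s.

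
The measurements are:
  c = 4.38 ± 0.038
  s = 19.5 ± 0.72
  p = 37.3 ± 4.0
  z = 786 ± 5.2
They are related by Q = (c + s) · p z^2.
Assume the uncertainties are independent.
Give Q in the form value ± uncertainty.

Let u = c + s = 23.9. δu = √(δc² + δs²) = √(0.00144 + 0.518) = 0.721, so δu/u = 0.0302.
Q is then a monomial in u, p, z:
δQ/Q = √((δu/u)² + (1·δp/p)² + (2·δz/z)²) = √(0.000912 + 0.0115 + 0.000175) = 0.112
Q = 5.5e+08, so δQ = 0.112 × 5.5e+08 = 6.17e+07.

(5.50 ± 0.617) × 10^8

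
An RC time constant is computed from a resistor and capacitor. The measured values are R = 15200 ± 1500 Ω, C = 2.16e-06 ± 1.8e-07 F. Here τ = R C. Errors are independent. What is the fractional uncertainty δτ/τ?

Relative error in a monomial: (δτ/τ)² = Σ (nᵢ · δxᵢ/xᵢ)².
  (1·δR/R)² = (1×0.0987)² = 0.00974;  (1·δC/C)² = (1×0.0833)² = 0.00694
δτ/τ = √(0.0167) = 0.129

0.129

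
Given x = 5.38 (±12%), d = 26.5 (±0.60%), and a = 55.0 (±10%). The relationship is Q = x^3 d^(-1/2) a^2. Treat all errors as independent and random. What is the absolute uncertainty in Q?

37700

Since Q is a product/quotient, work with relative uncertainties:
  (3·δx/x)² = (3×0.120)² = 0.130;  (−½·δd/d)² = (-0.5×0.00600)² = 9e-06;  (2·δa/a)² = (2×0.100)² = 0.0400
δQ/Q = √(0.170) = 0.412
Q = 91500, so δQ = 0.412 × 91500 = 37700.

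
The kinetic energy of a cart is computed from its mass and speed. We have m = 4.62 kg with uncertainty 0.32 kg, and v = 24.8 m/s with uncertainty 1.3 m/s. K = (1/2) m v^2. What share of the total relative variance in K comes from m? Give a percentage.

(δK/K)² = (1·δm/m)² + (2·δv/v)²
  m term: (1×0.0693)² = 0.00480
  v term: (2×0.0524)² = 0.0110
Total = 0.0158. Share from m = 0.00480/0.0158 = 0.304.

30.4%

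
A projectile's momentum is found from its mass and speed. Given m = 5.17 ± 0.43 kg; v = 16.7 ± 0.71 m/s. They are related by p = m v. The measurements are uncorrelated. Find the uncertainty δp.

Since p is a product/quotient, work with relative uncertainties:
  (1·δm/m)² = (1×0.0832)² = 0.00692;  (1·δv/v)² = (1×0.0425)² = 0.00181
δp/p = √(0.00873) = 0.0934
p = 86.3 kg·m/s, so δp = 0.0934 × 86.3 = 8.06 kg·m/s.

8.06 kg·m/s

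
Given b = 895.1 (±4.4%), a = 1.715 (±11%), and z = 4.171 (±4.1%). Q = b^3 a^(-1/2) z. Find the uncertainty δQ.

Relative error in a monomial: (δQ/Q)² = Σ (nᵢ · δxᵢ/xᵢ)².
  (3·δb/b)² = (3×0.0440)² = 0.0174;  (−½·δa/a)² = (-0.5×0.110)² = 0.00302;  (1·δz/z)² = (1×0.0410)² = 0.00168
δQ/Q = √(0.0221) = 0.149
Q = 2.284e+09, so δQ = 0.149 × 2.284e+09 = 3.4e+08.

3.4e+08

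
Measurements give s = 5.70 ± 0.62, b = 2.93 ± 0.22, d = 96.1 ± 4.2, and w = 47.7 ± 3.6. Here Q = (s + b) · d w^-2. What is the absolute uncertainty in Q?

Let u = s + b = 8.63. δu = √(δs² + δb²) = √(0.384 + 0.0484) = 0.658, so δu/u = 0.0762.
Q is then a monomial in u, d, w:
δQ/Q = √((δu/u)² + (1·δd/d)² + (-2·δw/w)²) = √(0.00581 + 0.00191 + 0.0228) = 0.175
Q = 0.364, so δQ = 0.175 × 0.364 = 0.0637.

0.0637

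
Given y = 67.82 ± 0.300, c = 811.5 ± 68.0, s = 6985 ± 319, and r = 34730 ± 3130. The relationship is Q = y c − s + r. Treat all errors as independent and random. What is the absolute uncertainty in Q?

5590

Let p = y·c = 55040. δp/p = √((1·δy/y)² + (1·δc/c)²) = √(1.96e-05 + 0.00702) = 0.0839, so δp = 4620.
Q = p − s + r: δQ = √(δp² + δs² + δr²) = √(2.13e+07 + 1.02e+05 + 9.8e+06) = 5590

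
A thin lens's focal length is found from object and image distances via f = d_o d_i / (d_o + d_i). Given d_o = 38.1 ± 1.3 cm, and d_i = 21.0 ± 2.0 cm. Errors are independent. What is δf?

∂f/∂d_o = (d_i/(d_o+d_i))² = 0.126;  ∂f/∂d_i = (d_o/(d_o+d_i))² = 0.416
δf = √((∂f/∂d_o · δd_o)² + (∂f/∂d_i · δd_i)²) = √(0.0269 + 0.691) = 0.847 cm

0.847 cm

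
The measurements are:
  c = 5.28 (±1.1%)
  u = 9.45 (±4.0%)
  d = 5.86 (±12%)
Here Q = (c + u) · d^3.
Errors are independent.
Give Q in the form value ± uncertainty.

2960 ± 1070

Let w = c + u = 14.7. δw = √(δc² + δu²) = √(0.00337 + 0.143) = 0.382, so δw/w = 0.0260.
Q is then a monomial in w, d:
δQ/Q = √((δw/w)² + (3·δd/d)²) = √(0.000674 + 0.130) = 0.361
Q = 2960, so δQ = 0.361 × 2960 = 1070.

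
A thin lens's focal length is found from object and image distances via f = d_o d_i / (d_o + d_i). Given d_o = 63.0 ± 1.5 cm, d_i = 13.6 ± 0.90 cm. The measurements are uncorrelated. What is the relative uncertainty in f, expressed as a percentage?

∂f/∂d_o = (d_i/(d_o+d_i))² = 0.0315;  ∂f/∂d_i = (d_o/(d_o+d_i))² = 0.676
δf = √((∂f/∂d_o · δd_o)² + (∂f/∂d_i · δd_i)²) = √(0.00224 + 0.371) = 0.611 cm
f = 11.2 cm, so δf/f = 0.611/11.2 = 0.0546.

5.46%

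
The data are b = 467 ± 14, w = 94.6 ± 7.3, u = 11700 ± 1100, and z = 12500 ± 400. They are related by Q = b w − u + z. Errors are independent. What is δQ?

3840

Let p = b·w = 44200. δp/p = √((1·δb/b)² + (1·δw/w)²) = √(0.000899 + 0.00595) = 0.0828, so δp = 3660.
Q = p − u + z: δQ = √(δp² + δu² + δz²) = √(1.34e+07 + 1.21e+06 + 1.6e+05) = 3840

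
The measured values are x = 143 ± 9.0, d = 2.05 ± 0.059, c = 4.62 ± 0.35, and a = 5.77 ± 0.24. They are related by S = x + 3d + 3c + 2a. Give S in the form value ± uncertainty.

For a sum/difference, combine absolute errors in quadrature:
  (δx)² = 81.0;  (3·δd)² = 0.0313;  (3·δc)² = 1.10;  (2·δa)² = 0.230
δS = √(82.4) = 9.08
S = 175.

175 ± 9.08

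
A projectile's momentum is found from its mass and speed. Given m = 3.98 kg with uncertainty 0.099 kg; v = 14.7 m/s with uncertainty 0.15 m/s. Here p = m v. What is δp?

Since p is a product/quotient, work with relative uncertainties:
  (1·δm/m)² = (1×0.0249)² = 0.000619;  (1·δv/v)² = (1×0.0102)² = 0.000104
δp/p = √(0.000723) = 0.0269
p = 58.5 kg·m/s, so δp = 0.0269 × 58.5 = 1.57 kg·m/s.

1.57 kg·m/s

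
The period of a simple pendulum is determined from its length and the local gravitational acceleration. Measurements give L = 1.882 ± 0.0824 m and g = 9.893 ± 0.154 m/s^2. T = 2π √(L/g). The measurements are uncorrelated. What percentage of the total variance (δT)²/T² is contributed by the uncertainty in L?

88.8%

(δT/T)² = (½·δL/L)² + (−½·δg/g)²
  L term: (0.5×0.0438)² = 0.000479
  g term: (-0.5×0.0156)² = 6.06e-05
Total = 0.000540. Share from L = 0.000479/0.000540 = 0.888.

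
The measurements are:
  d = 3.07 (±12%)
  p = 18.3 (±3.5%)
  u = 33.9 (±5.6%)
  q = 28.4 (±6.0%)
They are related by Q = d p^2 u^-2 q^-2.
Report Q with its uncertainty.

0.00111 ± 0.000239

Since Q is a product/quotient, work with relative uncertainties:
  (1·δd/d)² = (1×0.120)² = 0.0144;  (2·δp/p)² = (2×0.0350)² = 0.00490;  (-2·δu/u)² = (-2×0.0560)² = 0.0125;  (-2·δq/q)² = (-2×0.0600)² = 0.0144
δQ/Q = √(0.0462) = 0.215
Q = 0.00111, so δQ = 0.215 × 0.00111 = 0.000239.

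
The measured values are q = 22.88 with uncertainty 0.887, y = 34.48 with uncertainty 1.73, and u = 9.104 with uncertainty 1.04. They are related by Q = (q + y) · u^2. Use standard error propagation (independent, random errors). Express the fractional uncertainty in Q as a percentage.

Let w = q + y = 57.36. δw = √(δq² + δy²) = √(0.787 + 2.99) = 1.94, so δw/w = 0.0339.
Q is then a monomial in w, u:
δQ/Q = √((δw/w)² + (2·δu/u)²) = √(0.00115 + 0.0522) = 0.231

23.1%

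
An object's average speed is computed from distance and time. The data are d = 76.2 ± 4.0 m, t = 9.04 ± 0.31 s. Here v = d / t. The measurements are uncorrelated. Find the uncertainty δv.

Products/powers → add relative errors in quadrature, weighted by exponent:
  (1·δd/d)² = (1×0.0525)² = 0.00276;  (-1·δt/t)² = (-1×0.0343)² = 0.00118
δv/v = √(0.00393) = 0.0627
v = 8.43 m/s, so δv = 0.0627 × 8.43 = 0.529 m/s.

0.529 m/s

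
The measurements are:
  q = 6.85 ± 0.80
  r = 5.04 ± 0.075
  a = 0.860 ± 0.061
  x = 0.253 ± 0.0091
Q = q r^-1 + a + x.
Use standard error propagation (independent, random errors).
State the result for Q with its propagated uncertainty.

Let p = q·r^-1 = 1.36. δp/p = √((1·δq/q)² + (-1·δr/r)²) = √(0.0136 + 0.000221) = 0.118, so δp = 0.160.
Q = p + a + x: δQ = √(δp² + δa² + δx²) = √(0.0256 + 0.00372 + 8.28e-05) = 0.171
Q = 2.47.

2.47 ± 0.171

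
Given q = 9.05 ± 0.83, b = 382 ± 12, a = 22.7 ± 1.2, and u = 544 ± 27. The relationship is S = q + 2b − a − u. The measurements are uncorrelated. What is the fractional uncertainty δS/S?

Sums and differences: (δS)² = Σ (cᵢ δxᵢ)².
  (δq)² = 0.689;  (2·δb)² = 576;  (δa)² = 1.44;  (δu)² = 729
δS = √(1310) = 36.2
S = 206, so δS/S = 36.2/206 = 0.175.

0.175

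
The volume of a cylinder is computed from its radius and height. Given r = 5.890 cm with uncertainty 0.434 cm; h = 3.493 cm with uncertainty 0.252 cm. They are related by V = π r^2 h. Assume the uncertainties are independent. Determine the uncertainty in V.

Products/powers → add relative errors in quadrature, weighted by exponent:
  (2·δr/r)² = (2×0.0737)² = 0.0217;  (1·δh/h)² = (1×0.0721)² = 0.00520
δV/V = √(0.0269) = 0.164
V = 380.7 cm^3, so δV = 0.164 × 380.7 = 62.5 cm^3.

62.5 cm^3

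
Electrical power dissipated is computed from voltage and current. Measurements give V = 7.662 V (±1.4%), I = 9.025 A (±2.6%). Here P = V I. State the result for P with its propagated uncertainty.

69.15 ± 2.04 W

P is a product of powers, so relative uncertainties combine in quadrature:
  (1·δV/V)² = (1×0.0140)² = 0.000196;  (1·δI/I)² = (1×0.0260)² = 0.000676
δP/P = √(0.000872) = 0.0295
P = 69.15 W, so δP = 0.0295 × 69.15 = 2.04 W.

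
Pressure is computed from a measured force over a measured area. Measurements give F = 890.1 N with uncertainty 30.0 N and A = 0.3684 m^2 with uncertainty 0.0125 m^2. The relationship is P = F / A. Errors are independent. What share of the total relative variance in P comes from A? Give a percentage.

50.3%

(δP/P)² = (1·δF/F)² + (-1·δA/A)²
  F term: (1×0.0337)² = 0.00114
  A term: (-1×0.0339)² = 0.00115
Total = 0.00229. Share from A = 0.00115/0.00229 = 0.503.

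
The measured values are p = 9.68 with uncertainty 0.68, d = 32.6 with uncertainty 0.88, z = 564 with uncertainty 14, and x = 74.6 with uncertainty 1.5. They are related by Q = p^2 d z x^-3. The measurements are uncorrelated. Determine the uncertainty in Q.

0.652

Relative error in a monomial: (δQ/Q)² = Σ (nᵢ · δxᵢ/xᵢ)².
  (2·δp/p)² = (2×0.0702)² = 0.0197;  (1·δd/d)² = (1×0.0270)² = 0.000729;  (1·δz/z)² = (1×0.0248)² = 0.000616;  (-3·δx/x)² = (-3×0.0201)² = 0.00364
δQ/Q = √(0.0247) = 0.157
Q = 4.15, so δQ = 0.157 × 4.15 = 0.652.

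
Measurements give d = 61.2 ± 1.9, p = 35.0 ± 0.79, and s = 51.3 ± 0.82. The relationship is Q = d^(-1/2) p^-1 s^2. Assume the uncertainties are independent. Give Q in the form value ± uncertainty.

Each factor contributes (exponent × relative error)² to (δQ/Q)²:
  (−½·δd/d)² = (-0.5×0.0310)² = 0.000241;  (-1·δp/p)² = (-1×0.0226)² = 0.000509;  (2·δs/s)² = (2×0.0160)² = 0.00102
δQ/Q = √(0.00177) = 0.0421
Q = 9.61, so δQ = 0.0421 × 9.61 = 0.405.

9.61 ± 0.405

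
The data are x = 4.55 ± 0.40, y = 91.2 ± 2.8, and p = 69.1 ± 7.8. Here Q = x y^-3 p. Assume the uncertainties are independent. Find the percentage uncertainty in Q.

17.0%

For a monomial Q ∝ x, y^-3, p, fractional errors add in quadrature:
  (1·δx/x)² = (1×0.0879)² = 0.00773;  (-3·δy/y)² = (-3×0.0307)² = 0.00848;  (1·δp/p)² = (1×0.113)² = 0.0127
δQ/Q = √(0.0290) = 0.170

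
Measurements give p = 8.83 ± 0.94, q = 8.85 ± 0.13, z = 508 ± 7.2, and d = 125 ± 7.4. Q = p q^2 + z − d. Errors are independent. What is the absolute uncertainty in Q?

77.1

Let w = p·q^2 = 692. δw/w = √((1·δp/p)² + (2·δq/q)²) = √(0.0113 + 0.000863) = 0.110, so δw = 76.4.
Q = w + z − d: δQ = √(δw² + δz² + δd²) = √(5830 + 51.8 + 54.8) = 77.1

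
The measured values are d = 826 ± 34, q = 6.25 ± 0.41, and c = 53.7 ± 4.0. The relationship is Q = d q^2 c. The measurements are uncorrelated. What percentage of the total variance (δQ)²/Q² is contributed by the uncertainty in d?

6.93%

(δQ/Q)² = (1·δd/d)² + (2·δq/q)² + (1·δc/c)²
  d term: (1×0.0412)² = 0.00169
  q term: (2×0.0656)² = 0.0172
  c term: (1×0.0745)² = 0.00555
Total = 0.0245. Share from d = 0.00169/0.0245 = 0.0693.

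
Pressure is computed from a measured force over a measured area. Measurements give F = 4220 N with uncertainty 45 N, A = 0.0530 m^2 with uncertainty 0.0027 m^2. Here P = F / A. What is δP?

For a monomial P ∝ F, A^-1, fractional errors add in quadrature:
  (1·δF/F)² = (1×0.0107)² = 0.000114;  (-1·δA/A)² = (-1×0.0509)² = 0.00260
δP/P = √(0.00271) = 0.0520
P = 79600 Pa, so δP = 0.0520 × 79600 = 4140 Pa.

4140 Pa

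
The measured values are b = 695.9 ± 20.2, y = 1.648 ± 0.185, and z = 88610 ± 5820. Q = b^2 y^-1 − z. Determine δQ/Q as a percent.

Let p = b^2·y^-1 = 293900. δp/p = √((2·δb/b)² + (-1·δy/y)²) = √(0.00337 + 0.0126) = 0.126, so δp = 37100.
Q = p − z: δQ = √(δp² + δz²) = √(1.38e+09 + 3.39e+07) = 37600
Q = 205200, so δQ/Q = 37600/205200 = 0.183.

18.3%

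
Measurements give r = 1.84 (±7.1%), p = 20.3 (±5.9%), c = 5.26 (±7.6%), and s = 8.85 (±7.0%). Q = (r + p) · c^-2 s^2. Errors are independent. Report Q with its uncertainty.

Let u = r + p = 22.1. δu = √(δr² + δp²) = √(0.0171 + 1.43) = 1.20, so δu/u = 0.0544.
Q is then a monomial in u, c, s:
δQ/Q = √((δu/u)² + (-2·δc/c)² + (2·δs/s)²) = √(0.00296 + 0.0231 + 0.0196) = 0.214
Q = 62.7, so δQ = 0.214 × 62.7 = 13.4.

62.7 ± 13.4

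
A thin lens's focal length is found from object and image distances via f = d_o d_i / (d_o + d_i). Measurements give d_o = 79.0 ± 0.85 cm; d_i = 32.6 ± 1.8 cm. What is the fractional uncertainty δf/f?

0.0392

∂f/∂d_o = (d_i/(d_o+d_i))² = 0.0853;  ∂f/∂d_i = (d_o/(d_o+d_i))² = 0.501
δf = √((∂f/∂d_o · δd_o)² + (∂f/∂d_i · δd_i)²) = √(0.00526 + 0.814) = 0.905 cm
f = 23.1 cm, so δf/f = 0.905/23.1 = 0.0392.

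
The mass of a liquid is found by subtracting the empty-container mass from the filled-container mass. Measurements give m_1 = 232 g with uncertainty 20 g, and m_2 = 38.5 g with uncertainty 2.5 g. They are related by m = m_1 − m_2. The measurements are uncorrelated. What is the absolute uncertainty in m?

m is a linear combination, so absolute uncertainties add in quadrature:
  (δm_1)² = 400;  (δm_2)² = 6.25
δm = √(406) = 20.2 g

20.2 g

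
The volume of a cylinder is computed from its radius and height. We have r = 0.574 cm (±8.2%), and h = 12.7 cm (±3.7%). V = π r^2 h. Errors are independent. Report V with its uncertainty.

13.1 ± 2.21 cm^3

Each factor contributes (exponent × relative error)² to (δV/V)²:
  (2·δr/r)² = (2×0.0820)² = 0.0269;  (1·δh/h)² = (1×0.0370)² = 0.00137
δV/V = √(0.0283) = 0.168
V = 13.1 cm^3, so δV = 0.168 × 13.1 = 2.21 cm^3.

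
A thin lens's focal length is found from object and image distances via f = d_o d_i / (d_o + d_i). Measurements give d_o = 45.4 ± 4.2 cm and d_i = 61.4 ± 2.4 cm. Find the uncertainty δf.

∂f/∂d_o = (d_i/(d_o+d_i))² = 0.331;  ∂f/∂d_i = (d_o/(d_o+d_i))² = 0.181
δf = √((∂f/∂d_o · δd_o)² + (∂f/∂d_i · δd_i)²) = √(1.93 + 0.188) = 1.45 cm

1.45 cm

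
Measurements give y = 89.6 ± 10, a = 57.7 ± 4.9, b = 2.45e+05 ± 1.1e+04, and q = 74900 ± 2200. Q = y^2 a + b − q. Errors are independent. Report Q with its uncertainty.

Let p = y^2·a = 4.63e+05. δp/p = √((2·δy/y)² + (1·δa/a)²) = √(0.0498 + 0.00721) = 0.239, so δp = 1.11e+05.
Q = p + b − q: δQ = √(δp² + δb² + δq²) = √(1.22e+10 + 1.21e+08 + 4.84e+06) = 1.11e+05
Q = 6.33e+05.

(6.33 ± 1.11) × 10^5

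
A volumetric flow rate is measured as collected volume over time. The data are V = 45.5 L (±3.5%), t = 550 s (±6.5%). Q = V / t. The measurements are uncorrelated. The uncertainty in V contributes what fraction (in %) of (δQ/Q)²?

22.5%

(δQ/Q)² = (1·δV/V)² + (-1·δt/t)²
  V term: (1×0.0350)² = 0.00123
  t term: (-1×0.0650)² = 0.00423
Total = 0.00545. Share from V = 0.00123/0.00545 = 0.225.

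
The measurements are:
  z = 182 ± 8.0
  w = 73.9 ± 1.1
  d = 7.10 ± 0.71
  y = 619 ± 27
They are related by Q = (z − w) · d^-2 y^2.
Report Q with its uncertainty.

(8.22 ± 1.89) × 10^5

Let u = z − w = 108. δu = √(δz² + δw²) = √(64.0 + 1.21) = 8.08, so δu/u = 0.0747.
Q is then a monomial in u, d, y:
δQ/Q = √((δu/u)² + (-2·δd/d)² + (2·δy/y)²) = √(0.00558 + 0.0400 + 0.00761) = 0.231
Q = 8.22e+05, so δQ = 0.231 × 8.22e+05 = 1.89e+05.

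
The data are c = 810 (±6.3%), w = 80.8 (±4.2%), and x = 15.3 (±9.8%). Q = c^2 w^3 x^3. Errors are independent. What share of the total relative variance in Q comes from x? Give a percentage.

(δQ/Q)² = (2·δc/c)² + (3·δw/w)² + (3·δx/x)²
  c term: (2×0.0630)² = 0.0159
  w term: (3×0.0420)² = 0.0159
  x term: (3×0.0980)² = 0.0864
Total = 0.118. Share from x = 0.0864/0.118 = 0.731.

73.1%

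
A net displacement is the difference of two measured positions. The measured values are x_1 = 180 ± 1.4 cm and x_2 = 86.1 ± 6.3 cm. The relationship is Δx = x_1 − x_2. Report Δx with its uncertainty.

93.9 ± 6.45 cm

Δx is a linear combination, so absolute uncertainties add in quadrature:
  (δx_1)² = 1.96;  (δx_2)² = 39.7
δΔx = √(41.6) = 6.45 cm
Δx = 93.9 cm.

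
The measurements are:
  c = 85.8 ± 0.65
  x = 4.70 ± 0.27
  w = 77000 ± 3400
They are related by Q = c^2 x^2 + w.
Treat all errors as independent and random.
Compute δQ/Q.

Let p = c^2·x^2 = 1.63e+05. δp/p = √((2·δc/c)² + (2·δx/x)²) = √(0.000230 + 0.0132) = 0.116, so δp = 18800.
Q = p + w: δQ = √(δp² + δw²) = √(3.55e+08 + 1.16e+07) = 19100
Q = 2.4e+05, so δQ/Q = 19100/2.4e+05 = 0.0799.

0.0799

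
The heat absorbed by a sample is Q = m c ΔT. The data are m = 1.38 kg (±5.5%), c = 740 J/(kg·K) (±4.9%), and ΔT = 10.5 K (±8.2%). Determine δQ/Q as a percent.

Q is a product of powers, so relative uncertainties combine in quadrature:
  (1·δm/m)² = (1×0.0550)² = 0.00302;  (1·δc/c)² = (1×0.0490)² = 0.00240;  (1·δΔT/ΔT)² = (1×0.0820)² = 0.00672
δQ/Q = √(0.0121) = 0.110

11.0%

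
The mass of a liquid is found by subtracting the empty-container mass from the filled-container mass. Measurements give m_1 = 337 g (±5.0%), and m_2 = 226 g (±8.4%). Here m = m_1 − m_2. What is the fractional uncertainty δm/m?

0.229

Sums and differences: (δm)² = Σ (cᵢ δxᵢ)².
  (δm_1)² = 284;  (δm_2)² = 360
δm = √(644) = 25.4 g
m = 111 g, so δm/m = 25.4/111 = 0.229.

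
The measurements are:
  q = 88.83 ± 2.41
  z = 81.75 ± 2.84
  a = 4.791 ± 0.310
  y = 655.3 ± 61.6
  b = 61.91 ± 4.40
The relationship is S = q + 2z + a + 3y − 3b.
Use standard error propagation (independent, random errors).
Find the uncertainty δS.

185

Sums and differences: (δS)² = Σ (cᵢ δxᵢ)².
  (δq)² = 5.81;  (2·δz)² = 32.3;  (δa)² = 0.0961;  (3·δy)² = 34200;  (3·δb)² = 174
δS = √(34400) = 185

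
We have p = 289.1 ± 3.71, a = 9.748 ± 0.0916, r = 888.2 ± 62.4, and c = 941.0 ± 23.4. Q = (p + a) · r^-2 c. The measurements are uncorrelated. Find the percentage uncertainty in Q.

Let u = p + a = 298.8. δu = √(δp² + δa²) = √(13.8 + 0.00839) = 3.71, so δu/u = 0.0124.
Q is then a monomial in u, r, c:
δQ/Q = √((δu/u)² + (-2·δr/r)² + (1·δc/c)²) = √(0.000154 + 0.0197 + 0.000618) = 0.143

14.3%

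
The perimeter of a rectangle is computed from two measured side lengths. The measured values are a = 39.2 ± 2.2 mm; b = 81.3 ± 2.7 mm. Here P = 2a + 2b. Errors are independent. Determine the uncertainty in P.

Each term contributes (cᵢ δxᵢ)² to (δP)²:
  (2·δa)² = 19.4;  (2·δb)² = 29.2
δP = √(48.5) = 6.97 mm

6.97 mm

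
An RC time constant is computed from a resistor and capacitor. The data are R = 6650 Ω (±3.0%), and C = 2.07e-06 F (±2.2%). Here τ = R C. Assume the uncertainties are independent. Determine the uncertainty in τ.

Each factor contributes (exponent × relative error)² to (δτ/τ)²:
  (1·δR/R)² = (1×0.0300)² = 0.000900;  (1·δC/C)² = (1×0.0220)² = 0.000484
δτ/τ = √(0.00138) = 0.0372
τ = 0.0138 s, so δτ = 0.0372 × 0.0138 = 0.000512 s.

0.000512 s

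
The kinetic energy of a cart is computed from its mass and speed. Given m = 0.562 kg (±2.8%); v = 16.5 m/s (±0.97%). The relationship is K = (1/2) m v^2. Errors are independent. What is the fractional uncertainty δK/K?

K is a product of powers, so relative uncertainties combine in quadrature:
  (1·δm/m)² = (1×0.0280)² = 0.000784;  (2·δv/v)² = (2×0.00970)² = 0.000376
δK/K = √(0.00116) = 0.0341

0.0341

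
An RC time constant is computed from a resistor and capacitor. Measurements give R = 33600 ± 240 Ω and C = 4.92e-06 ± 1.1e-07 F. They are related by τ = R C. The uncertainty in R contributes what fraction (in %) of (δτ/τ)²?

(δτ/τ)² = (1·δR/R)² + (1·δC/C)²
  R term: (1×0.00714)² = 5.1e-05
  C term: (1×0.0224)² = 0.000500
Total = 0.000551. Share from R = 5.1e-05/0.000551 = 0.0926.

9.26%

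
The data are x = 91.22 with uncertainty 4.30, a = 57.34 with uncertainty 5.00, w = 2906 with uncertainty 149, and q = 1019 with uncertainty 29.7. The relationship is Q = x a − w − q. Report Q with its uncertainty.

Let p = x·a = 5231. δp/p = √((1·δx/x)² + (1·δa/a)²) = √(0.00222 + 0.00760) = 0.0991, so δp = 518.
Q = p − w − q: δQ = √(δp² + δw² + δq²) = √(2.69e+05 + 22200 + 882) = 540
Q = 1306.

1306 ± 540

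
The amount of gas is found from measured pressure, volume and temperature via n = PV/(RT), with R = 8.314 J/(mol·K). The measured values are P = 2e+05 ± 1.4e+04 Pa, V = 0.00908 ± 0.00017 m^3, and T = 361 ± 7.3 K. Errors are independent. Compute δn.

Since n is a product/quotient, work with relative uncertainties:
  (1·δP/P)² = (1×0.0700)² = 0.00490;  (1·δV/V)² = (1×0.0187)² = 0.000351;  (-1·δT/T)² = (-1×0.0202)² = 0.000409
δn/n = √(0.00566) = 0.0752
n = 0.605 mol, so δn = 0.0752 × 0.605 = 0.0455 mol.

0.0455 mol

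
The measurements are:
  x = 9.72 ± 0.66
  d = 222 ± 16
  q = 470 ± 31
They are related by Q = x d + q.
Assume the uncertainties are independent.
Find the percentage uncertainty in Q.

8.22%

Let p = x·d = 2160. δp/p = √((1·δx/x)² + (1·δd/d)²) = √(0.00461 + 0.00519) = 0.0990, so δp = 214.
Q = p + q: δQ = √(δp² + δq²) = √(45700 + 961) = 216
Q = 2630, so δQ/Q = 216/2630 = 0.0822.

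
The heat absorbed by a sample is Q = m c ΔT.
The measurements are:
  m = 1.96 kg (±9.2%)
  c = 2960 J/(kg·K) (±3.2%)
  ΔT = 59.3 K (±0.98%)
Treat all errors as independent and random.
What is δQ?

33700 J

Since Q is a product/quotient, work with relative uncertainties:
  (1·δm/m)² = (1×0.0920)² = 0.00846;  (1·δc/c)² = (1×0.0320)² = 0.00102;  (1·δΔT/ΔT)² = (1×0.00980)² = 9.6e-05
δQ/Q = √(0.00958) = 0.0979
Q = 3.44e+05 J, so δQ = 0.0979 × 3.44e+05 = 33700 J.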